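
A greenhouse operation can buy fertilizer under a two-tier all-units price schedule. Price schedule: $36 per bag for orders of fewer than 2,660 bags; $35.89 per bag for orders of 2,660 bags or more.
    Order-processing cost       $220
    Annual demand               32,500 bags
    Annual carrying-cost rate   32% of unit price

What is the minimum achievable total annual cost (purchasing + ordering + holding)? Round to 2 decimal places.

$1,182,834.95

H₁ = 32%×$36 = $11.5200;  H₂ = 32%×$35.89 = $11.4848
EOQ₁ = √(2×32,500×220/11.5200) = 1,114.15  (< 2,660, feasible at tier 1)
EOQ₂ = √(2×32,500×220/11.4848) = 1,115.85  (< 2,660 → use Q = 2,660 at tier-2 price)
TC(tier 1 (EOQ₁), Q≈1,114.1) = $1,182,834.95
TC(tier 2, Q≈2,660.0) = $1,184,387.75
Minimum at tier 1 (EOQ₁): $1,182,834.95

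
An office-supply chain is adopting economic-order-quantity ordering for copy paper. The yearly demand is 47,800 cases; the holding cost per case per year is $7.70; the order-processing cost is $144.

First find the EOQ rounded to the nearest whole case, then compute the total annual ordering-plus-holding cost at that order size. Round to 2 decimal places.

EOQ = √(2DS/H) = √(2 × 47,800 × 144 / 7.7)
    = √(1,787,844.16) ≈ 1,337.10 → Q = 1,337 cases
Annual ordering cost = (D/Q)·S = (47,800/1,337) × 144 = $5,148.24
Annual holding cost  = (Q/2)·H = (1,337/2) × 7.7 = $5,147.45
Total = $5,148.24 + $5,147.45 = $10,295.69

$10,295.69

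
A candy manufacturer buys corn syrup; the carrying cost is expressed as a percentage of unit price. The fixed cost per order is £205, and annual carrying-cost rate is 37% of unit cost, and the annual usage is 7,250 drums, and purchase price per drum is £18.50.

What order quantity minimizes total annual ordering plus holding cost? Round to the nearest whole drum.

H = i·C = 0.37 × £18.5 = £6.8450 per drum-year
Q* = √(2·D·S / H) = √(2·7,250·205 / 6.845) = √434,258.6 ≈ 658.98

659 drums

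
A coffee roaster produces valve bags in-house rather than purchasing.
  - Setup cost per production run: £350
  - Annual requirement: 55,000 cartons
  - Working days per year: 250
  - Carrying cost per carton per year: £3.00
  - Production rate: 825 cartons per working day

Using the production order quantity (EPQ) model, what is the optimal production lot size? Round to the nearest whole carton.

4,183 cartons

d = 55,000/250 = 220.0000 cartons/day;  effective holding cost H(1 − d/p) = 3·(1 − 220.0000/825) = 2.20000
Q* = √(2DS / H_eff) = √(2·55,000·350 / 2.20000) ≈ 4,183.30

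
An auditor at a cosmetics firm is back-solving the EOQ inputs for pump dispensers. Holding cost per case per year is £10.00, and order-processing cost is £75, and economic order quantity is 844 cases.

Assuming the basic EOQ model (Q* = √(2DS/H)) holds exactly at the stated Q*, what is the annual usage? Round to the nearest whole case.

Since Q* = (2DS/H)^½, squaring gives Q*²·H = 2DS.
D = Q²H / (2S) = 844² × 10 / (2 × 75) = 47,489.07

47,489 cases per year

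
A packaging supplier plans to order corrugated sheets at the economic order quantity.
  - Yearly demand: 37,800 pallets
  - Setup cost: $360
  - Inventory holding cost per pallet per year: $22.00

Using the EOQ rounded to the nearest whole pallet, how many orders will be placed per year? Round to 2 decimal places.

33.99 orders per year

2DS/H = 2·37,800·360/22 = 1,237,090.91
EOQ = √1,237,090.91 ≈ 1,112.25 → Q = 1,112
N = D/Q = 37,800/1,112 ≈ 33.993 orders/yr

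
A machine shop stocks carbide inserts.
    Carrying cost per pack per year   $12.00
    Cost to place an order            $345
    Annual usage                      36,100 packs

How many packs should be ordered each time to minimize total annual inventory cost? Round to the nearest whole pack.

1,441 packs

EOQ = √(2DS/H) = √(2 × 36,100 × 345 / 12)
    = √(2,075,750.00) ≈ 1,440.75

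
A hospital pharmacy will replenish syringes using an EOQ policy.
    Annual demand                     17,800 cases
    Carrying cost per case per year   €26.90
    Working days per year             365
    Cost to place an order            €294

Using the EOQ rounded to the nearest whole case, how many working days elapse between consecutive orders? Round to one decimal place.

EOQ = √(2DS/H) = √(2 × 17,800 × 294 / 26.9)
    = √(389,085.50) ≈ 623.77 → Q = 624 cases
Cycle time = (working days × Q)/D = (365 × 624) / 17,800 = 12.796 days

12.8 days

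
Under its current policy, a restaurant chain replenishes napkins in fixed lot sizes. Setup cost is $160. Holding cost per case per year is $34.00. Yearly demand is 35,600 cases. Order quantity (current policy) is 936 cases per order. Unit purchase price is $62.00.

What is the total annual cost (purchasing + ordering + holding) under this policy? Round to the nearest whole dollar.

$2,229,197

Annual ordering cost = (D/Q)·S = (35,600/936) × 160 = $6,085.47
Annual holding cost  = (Q/2)·H = (936/2) × 34 = $15,912.00
Purchase cost = D·C = 35,600 × 62 = $2,207,200.00
Total = $6,085.47 + $15,912.00 + $2,207,200.00 = $2,229,197.47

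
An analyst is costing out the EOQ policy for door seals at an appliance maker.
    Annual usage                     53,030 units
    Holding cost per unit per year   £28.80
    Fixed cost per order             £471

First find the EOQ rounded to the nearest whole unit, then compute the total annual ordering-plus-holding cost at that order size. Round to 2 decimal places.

£37,929.97

2DS/H = 2·53,030·471/28.8 = 1,734,522.92
EOQ = √1,734,522.92 ≈ 1,317.01 → Q = 1,317 units
Orders/yr = 53,030/1,317 = 40.266; ordering cost = 40.266 × £471 = £18,965.17
Average inventory = 1,317/2 = 658.5; holding cost = 658.5 × £28.8 = £18,964.80
Total = £18,965.17 + £18,964.80 = £37,929.97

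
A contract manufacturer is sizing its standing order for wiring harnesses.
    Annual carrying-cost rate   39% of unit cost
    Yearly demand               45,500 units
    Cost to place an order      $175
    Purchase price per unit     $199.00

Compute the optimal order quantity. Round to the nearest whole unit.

453 units

H = i·C = 0.39 × $199 = $77.6100 per unit-year
Optimal lot size Q* = (2 × 45,500 × $175 / $77.61)^½ ≈ 452.98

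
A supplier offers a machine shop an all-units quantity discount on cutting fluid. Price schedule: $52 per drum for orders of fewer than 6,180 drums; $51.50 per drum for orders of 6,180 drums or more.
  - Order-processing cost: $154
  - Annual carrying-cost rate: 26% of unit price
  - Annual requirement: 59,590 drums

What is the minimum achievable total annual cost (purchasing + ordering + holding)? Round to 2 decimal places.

H₁ = 26%×$52 = $13.5200;  H₂ = 26%×$51.50 = $13.3900
EOQ₁ = √(2×59,590×154/13.5200) = 1,165.13  (< 6,180, feasible at tier 1)
EOQ₂ = √(2×59,590×154/13.3900) = 1,170.77  (< 6,180 → use Q = 6,180 at tier-2 price)
TC(tier 1 (EOQ₁), Q≈1,165.1) = $3,114,432.53
TC(tier 2, Q≈6,180.0) = $3,111,745.03
Minimum at tier 2: $3,111,745.03

$3,111,745.03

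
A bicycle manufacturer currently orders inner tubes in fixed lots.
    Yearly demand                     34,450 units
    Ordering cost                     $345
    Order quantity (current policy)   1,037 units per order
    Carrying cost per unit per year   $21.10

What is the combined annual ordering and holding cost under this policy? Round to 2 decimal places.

Ordering: D/Q × S = 34,450/1,037 × $345 = $11,461.19
Holding:  Q/2 × H = 1,037/2 × $21.1 = $10,940.35
Total = $11,461.19 + $10,940.35 = $22,401.54

$22,401.54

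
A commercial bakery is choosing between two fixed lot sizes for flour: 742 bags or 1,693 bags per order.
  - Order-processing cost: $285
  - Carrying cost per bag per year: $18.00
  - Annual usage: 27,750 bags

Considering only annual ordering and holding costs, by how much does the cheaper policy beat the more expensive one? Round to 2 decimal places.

Annual cost at Q: ordering D·S/Q plus holding Q·H/2.
TC(742) = (27,750/742)×285 + (742/2)×18 = $17,336.69
TC(1,693) = (27,750/1,693)×285 + (1,693/2)×18 = $19,908.44
Lots of 742 are cheaper by $2,571.75.

$2,571.75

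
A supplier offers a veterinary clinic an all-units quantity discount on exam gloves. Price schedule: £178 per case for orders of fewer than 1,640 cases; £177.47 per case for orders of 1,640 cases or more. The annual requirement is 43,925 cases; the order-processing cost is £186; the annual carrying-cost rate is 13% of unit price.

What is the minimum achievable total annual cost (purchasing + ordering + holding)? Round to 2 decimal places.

H₁ = 13%×£178 = £23.1400;  H₂ = 13%×£177.47 = £23.0711
EOQ₁ = √(2×43,925×186/23.1400) = 840.32  (< 1,640, feasible at tier 1)
EOQ₂ = √(2×43,925×186/23.0711) = 841.58  (< 1,640 → use Q = 1,640 at tier-2 price)
TC(tier 1 (EOQ₁), Q≈840.3) = £7,838,095.05
TC(tier 2, Q≈1,640.0) = £7,819,269.79
Minimum at tier 2: £7,819,269.79

£7,819,269.79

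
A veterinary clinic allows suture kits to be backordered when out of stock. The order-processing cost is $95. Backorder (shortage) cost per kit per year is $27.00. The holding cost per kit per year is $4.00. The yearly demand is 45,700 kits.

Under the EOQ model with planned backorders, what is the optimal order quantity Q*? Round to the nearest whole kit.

1,579 kits

Q* = √(2DS/H) · √((H + b)/b)
   = √(2 × 45,700 × 95 / 4) · √((4 + 27) / 27)
   = 1,473.347 × 1.0715 ≈ 1,578.72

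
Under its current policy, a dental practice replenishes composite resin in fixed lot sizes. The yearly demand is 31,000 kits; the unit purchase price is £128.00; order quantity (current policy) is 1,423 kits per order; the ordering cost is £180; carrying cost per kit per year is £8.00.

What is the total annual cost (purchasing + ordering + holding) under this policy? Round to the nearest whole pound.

£3,977,613

Ordering: D/Q × S = 31,000/1,423 × £180 = £3,921.29
Holding:  Q/2 × H = 1,423/2 × £8 = £5,692.00
Purchase cost = D·C = 31,000 × 128 = £3,968,000.00
Total = £3,921.29 + £5,692.00 + £3,968,000.00 = £3,977,613.29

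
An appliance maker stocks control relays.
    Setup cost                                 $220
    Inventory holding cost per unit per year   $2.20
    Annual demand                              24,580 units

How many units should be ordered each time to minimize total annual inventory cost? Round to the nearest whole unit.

EOQ = √(2DS/H) = √(2 × 24,580 × 220 / 2.2)
    = √(4,916,000.00) ≈ 2,217.21

2,217 units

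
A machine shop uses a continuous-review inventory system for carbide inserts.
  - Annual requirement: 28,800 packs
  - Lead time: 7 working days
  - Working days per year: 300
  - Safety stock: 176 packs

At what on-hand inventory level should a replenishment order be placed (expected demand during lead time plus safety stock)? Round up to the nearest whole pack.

Daily demand d = 28,800 / 300 = 96.000 packs/day
Demand during lead time = 96.000 × 7 = 672.00
Reorder point = 672.00 + 176 = 848.00 → round up

848 packs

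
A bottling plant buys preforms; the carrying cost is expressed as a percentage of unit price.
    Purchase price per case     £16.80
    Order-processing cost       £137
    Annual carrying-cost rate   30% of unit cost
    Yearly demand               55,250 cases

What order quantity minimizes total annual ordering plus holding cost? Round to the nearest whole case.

Holding cost per case per year: H = 30% × £16.8 = £5.0400
Optimal lot size Q* = (2 × 55,250 × £137 / £5.04)^½ ≈ 1,733.11

1,733 cases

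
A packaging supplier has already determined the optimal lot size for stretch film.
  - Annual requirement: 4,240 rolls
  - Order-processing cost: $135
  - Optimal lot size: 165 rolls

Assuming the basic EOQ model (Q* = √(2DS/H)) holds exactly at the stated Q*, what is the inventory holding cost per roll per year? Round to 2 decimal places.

$42.05

EOQ relation: Q² = 2DS/H, so rearrange for the unknown.
H = 2DS / Q² = 2 × 4,240 × 135 / 165² = 42.0496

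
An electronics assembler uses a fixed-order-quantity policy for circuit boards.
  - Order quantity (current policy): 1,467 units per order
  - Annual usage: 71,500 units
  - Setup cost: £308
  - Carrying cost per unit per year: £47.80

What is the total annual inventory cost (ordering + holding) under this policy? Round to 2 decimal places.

£50,072.89

Ordering: D/Q × S = 71,500/1,467 × £308 = £15,011.59
Holding:  Q/2 × H = 1,467/2 × £47.8 = £35,061.30
Total = £15,011.59 + £35,061.30 = £50,072.89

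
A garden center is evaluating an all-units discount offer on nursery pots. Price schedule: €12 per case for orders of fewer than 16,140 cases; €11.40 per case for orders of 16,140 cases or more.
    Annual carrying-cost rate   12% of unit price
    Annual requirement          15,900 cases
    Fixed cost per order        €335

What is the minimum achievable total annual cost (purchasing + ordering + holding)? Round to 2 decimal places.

€192,629.78

H₁ = 12%×€12 = €1.4400;  H₂ = 12%×€11.40 = €1.3680
EOQ₁ = √(2×15,900×335/1.4400) = 2,719.91  (< 16,140, feasible at tier 1)
EOQ₂ = √(2×15,900×335/1.3680) = 2,790.57  (< 16,140 → use Q = 16,140 at tier-2 price)
TC(tier 1 (EOQ₁), Q≈2,719.9) = €194,716.67
TC(tier 2, Q≈16,140.0) = €192,629.78
Minimum at tier 2: €192,629.78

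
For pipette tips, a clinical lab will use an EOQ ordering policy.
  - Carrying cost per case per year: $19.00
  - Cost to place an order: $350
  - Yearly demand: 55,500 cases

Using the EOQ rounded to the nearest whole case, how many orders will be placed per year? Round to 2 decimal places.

38.81 orders per year

Optimal lot size Q* = (2 × 55,500 × $350 / $19)^½ ≈ 1,429.94 → Q = 1,430
Orders per year = D/Q = 55,500 / 1,430 = 38.811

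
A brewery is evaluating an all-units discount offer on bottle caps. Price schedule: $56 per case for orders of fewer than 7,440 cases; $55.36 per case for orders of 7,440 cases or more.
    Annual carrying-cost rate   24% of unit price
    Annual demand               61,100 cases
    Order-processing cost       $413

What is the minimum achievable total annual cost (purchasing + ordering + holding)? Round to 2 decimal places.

$3,435,313.11

H₁ = 24%×$56 = $13.4400;  H₂ = 24%×$55.36 = $13.2864
EOQ₁ = √(2×61,100×413/13.4400) = 1,937.81  (< 7,440, feasible at tier 1)
EOQ₂ = √(2×61,100×413/13.2864) = 1,948.98  (< 7,440 → use Q = 7,440 at tier-2 price)
TC(tier 1 (EOQ₁), Q≈1,937.8) = $3,447,644.15
TC(tier 2, Q≈7,440.0) = $3,435,313.11
Minimum at tier 2: $3,435,313.11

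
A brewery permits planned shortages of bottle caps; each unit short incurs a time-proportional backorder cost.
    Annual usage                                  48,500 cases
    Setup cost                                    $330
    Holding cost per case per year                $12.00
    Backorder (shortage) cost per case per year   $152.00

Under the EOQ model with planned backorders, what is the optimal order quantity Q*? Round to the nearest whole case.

1,696 cases

Q* = √(2DS/H) · √((H + b)/b)
   = √(2 × 48,500 × 330 / 12) · √((12 + 152) / 152)
   = 1,633.248 × 1.0387 ≈ 1,696.49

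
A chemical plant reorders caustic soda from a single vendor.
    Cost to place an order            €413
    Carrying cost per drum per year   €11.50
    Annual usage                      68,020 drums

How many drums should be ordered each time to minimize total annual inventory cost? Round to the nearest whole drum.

2,210 drums

Q* = √(2·D·S / H) = √(2·68,020·413 / 11.5) = √4,885,610.4 ≈ 2,210.34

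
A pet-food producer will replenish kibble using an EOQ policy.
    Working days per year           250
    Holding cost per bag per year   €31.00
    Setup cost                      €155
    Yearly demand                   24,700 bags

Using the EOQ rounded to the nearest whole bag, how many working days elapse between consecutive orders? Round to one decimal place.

5.0 days

EOQ = √(2DS/H) = √(2 × 24,700 × 155 / 31)
    = √(247,000.00) ≈ 496.99 → Q = 497 bags
Cycle time = (working days × Q)/D = (250 × 497) / 24,700 = 5.030 days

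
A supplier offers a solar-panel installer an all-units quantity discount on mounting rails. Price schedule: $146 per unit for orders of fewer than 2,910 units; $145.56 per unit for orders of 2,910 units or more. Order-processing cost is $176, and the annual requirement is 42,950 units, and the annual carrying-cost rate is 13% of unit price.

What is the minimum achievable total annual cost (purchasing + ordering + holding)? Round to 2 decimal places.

H₁ = 13%×$146 = $18.9800;  H₂ = 13%×$145.56 = $18.9228
EOQ₁ = √(2×42,950×176/18.9800) = 892.49  (< 2,910, feasible at tier 1)
EOQ₂ = √(2×42,950×176/18.9228) = 893.84  (< 2,910 → use Q = 2,910 at tier-2 price)
TC(tier 1 (EOQ₁), Q≈892.5) = $6,287,639.52
TC(tier 2, Q≈2,910.0) = $6,281,932.34
Minimum at tier 2: $6,281,932.34

$6,281,932.34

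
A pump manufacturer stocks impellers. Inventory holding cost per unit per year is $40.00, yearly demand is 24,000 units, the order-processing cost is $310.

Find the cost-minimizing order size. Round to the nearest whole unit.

610 units

Q* = √(2·D·S / H) = √(2·24,000·310 / 40) = √372,000.0 ≈ 609.92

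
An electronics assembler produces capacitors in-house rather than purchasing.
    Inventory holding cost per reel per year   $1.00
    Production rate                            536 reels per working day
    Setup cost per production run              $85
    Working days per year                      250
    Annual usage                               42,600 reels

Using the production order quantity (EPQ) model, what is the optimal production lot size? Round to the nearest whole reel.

d = 42,600/250 = 170.4000 reels/day;  effective holding cost H(1 − d/p) = 1·(1 − 170.4000/536) = 0.68209
Q* = √(2DS / H_eff) = √(2·42,600·85 / 0.68209) ≈ 3,258.43

3,258 reels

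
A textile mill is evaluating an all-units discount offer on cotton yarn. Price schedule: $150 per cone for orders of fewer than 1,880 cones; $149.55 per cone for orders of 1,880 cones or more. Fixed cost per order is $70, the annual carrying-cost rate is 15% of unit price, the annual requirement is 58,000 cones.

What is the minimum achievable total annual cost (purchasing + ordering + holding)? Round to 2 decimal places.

$8,697,146.12

H₁ = 15%×$150 = $22.5000;  H₂ = 15%×$149.55 = $22.4325
EOQ₁ = √(2×58,000×70/22.5000) = 600.74  (< 1,880, feasible at tier 1)
EOQ₂ = √(2×58,000×70/22.4325) = 601.64  (< 1,880 → use Q = 1,880 at tier-2 price)
TC(tier 1 (EOQ₁), Q≈600.7) = $8,713,516.66
TC(tier 2, Q≈1,880.0) = $8,697,146.12
Minimum at tier 2: $8,697,146.12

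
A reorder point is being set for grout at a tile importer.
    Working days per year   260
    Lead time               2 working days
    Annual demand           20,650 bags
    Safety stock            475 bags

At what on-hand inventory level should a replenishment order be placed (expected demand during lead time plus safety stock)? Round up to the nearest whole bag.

Daily demand d = 20,650 / 260 = 79.423 bags/day
Demand during lead time = 79.423 × 2 = 158.85
Reorder point = 158.85 + 475 = 633.85 → round up

634 bags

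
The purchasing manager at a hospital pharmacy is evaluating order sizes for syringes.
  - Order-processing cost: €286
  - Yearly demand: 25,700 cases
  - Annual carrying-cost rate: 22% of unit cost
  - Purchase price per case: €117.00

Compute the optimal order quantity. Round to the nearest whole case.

756 cases

Holding cost per case per year: H = 22% × €117 = €25.7400
Optimal lot size Q* = (2 × 25,700 × €286 / €25.74)^½ ≈ 755.72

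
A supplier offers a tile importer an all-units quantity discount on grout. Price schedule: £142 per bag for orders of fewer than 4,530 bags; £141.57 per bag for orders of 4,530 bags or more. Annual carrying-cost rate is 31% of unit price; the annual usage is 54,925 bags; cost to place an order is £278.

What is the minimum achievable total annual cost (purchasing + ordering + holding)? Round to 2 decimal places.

H₁ = 31%×£142 = £44.0200;  H₂ = 31%×£141.57 = £43.8867
EOQ₁ = √(2×54,925×278/44.0200) = 832.91  (< 4,530, feasible at tier 1)
EOQ₂ = √(2×54,925×278/43.8867) = 834.17  (< 4,530 → use Q = 4,530 at tier-2 price)
TC(tier 1 (EOQ₁), Q≈832.9) = £7,836,014.64
TC(tier 2, Q≈4,530.0) = £7,878,506.30
Minimum at tier 1 (EOQ₁): £7,836,014.64

£7,836,014.64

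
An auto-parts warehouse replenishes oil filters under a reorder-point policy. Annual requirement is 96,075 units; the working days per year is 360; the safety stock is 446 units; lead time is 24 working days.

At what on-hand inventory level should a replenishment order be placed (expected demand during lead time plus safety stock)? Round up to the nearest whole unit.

6,851 units

Daily demand d = 96,075 / 360 = 266.875 units/day
Demand during lead time = 266.875 × 24 = 6,405.00
Reorder point = 6,405.00 + 446 = 6,851.00 → round up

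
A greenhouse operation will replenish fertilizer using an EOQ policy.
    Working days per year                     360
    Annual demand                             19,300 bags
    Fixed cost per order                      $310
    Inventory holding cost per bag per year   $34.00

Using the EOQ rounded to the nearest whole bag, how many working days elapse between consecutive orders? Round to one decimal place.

EOQ = √(2DS/H) = √(2 × 19,300 × 310 / 34)
    = √(351,941.18) ≈ 593.25 → Q = 593 bags
Days between orders = 360 / (D/Q) = 360 / 32.546 ≈ 11.061

11.1 days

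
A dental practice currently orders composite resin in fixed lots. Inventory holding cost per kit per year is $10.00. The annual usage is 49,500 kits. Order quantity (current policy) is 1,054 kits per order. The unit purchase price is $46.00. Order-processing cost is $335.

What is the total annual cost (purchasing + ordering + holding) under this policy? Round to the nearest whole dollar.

Ordering: D/Q × S = 49,500/1,054 × $335 = $15,732.92
Holding:  Q/2 × H = 1,054/2 × $10 = $5,270.00
Purchase cost = D·C = 49,500 × 46 = $2,277,000.00
Total = $15,732.92 + $5,270.00 + $2,277,000.00 = $2,298,002.92

$2,298,003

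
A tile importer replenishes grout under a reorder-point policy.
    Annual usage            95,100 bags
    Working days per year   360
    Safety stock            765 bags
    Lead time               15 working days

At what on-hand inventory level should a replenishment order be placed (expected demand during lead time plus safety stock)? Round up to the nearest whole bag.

4,728 bags

Daily demand d = 95,100 / 360 = 264.167 bags/day
Demand during lead time = 264.167 × 15 = 3,962.50
Reorder point = 3,962.50 + 765 = 4,727.50 → round up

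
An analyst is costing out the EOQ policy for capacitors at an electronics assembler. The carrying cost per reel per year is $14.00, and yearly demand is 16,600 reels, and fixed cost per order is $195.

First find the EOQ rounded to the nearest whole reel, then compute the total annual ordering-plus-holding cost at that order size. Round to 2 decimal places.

Q* = √(2·D·S / H) = √(2·16,600·195 / 14) = √462,428.6 ≈ 680.02 → Q = 680 reels
Orders/yr = 16,600/680 = 24.412; ordering cost = 24.412 × $195 = $4,760.29
Average inventory = 680/2 = 340; holding cost = 340 × $14 = $4,760.00
Total = $4,760.29 + $4,760.00 = $9,520.29

$9,520.29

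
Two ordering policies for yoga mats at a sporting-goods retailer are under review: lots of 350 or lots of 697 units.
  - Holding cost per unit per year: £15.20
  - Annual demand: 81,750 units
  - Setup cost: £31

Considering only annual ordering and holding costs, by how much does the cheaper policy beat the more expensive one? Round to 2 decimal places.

TC(Q) = (D/Q)S + (Q/2)H
TC(350) = (81,750/350)×31 + (350/2)×15.2 = £9,900.71
TC(697) = (81,750/697)×31 + (697/2)×15.2 = £8,933.14
|ΔTC| = |£9,900.71 − £8,933.14| = £967.57

£967.57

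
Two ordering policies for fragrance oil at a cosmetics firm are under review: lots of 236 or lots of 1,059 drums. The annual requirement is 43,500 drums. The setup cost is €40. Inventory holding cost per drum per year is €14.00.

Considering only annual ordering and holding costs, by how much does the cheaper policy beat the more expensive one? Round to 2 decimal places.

€31.18

Annual cost at Q: ordering D·S/Q plus holding Q·H/2.
TC(236) = (43,500/236)×40 + (236/2)×14 = €9,024.88
TC(1,059) = (43,500/1,059)×40 + (1,059/2)×14 = €9,056.06
|ΔTC| = |€9,024.88 − €9,056.06| = €31.18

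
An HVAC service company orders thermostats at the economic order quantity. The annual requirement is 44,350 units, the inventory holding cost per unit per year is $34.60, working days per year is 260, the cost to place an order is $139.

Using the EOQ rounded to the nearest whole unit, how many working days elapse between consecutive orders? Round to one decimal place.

3.5 days

Optimal lot size Q* = (2 × 44,350 × $139 / $34.6)^½ ≈ 596.94 → Q = 597 units
T = Q/D × 260 days = 597/44,350 × 260 = 3.500 days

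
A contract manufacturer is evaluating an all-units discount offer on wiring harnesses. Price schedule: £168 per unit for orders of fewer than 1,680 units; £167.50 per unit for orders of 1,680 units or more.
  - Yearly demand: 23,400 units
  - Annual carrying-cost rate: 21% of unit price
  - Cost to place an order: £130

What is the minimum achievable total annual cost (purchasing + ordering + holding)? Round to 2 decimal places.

£3,945,850.72

H₁ = 21%×£168 = £35.2800;  H₂ = 21%×£167.50 = £35.1750
EOQ₁ = √(2×23,400×130/35.2800) = 415.27  (< 1,680, feasible at tier 1)
EOQ₂ = √(2×23,400×130/35.1750) = 415.89  (< 1,680 → use Q = 1,680 at tier-2 price)
TC(tier 1 (EOQ₁), Q≈415.3) = £3,945,850.72
TC(tier 2, Q≈1,680.0) = £3,950,857.71
Minimum at tier 1 (EOQ₁): £3,945,850.72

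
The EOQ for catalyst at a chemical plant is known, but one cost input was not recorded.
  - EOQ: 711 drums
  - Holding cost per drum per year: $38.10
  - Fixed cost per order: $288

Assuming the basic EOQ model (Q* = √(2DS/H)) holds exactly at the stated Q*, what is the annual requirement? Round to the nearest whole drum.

From Q* = √(2DS/H) ⇒ Q*² = 2DS/H.
D = Q²H / (2S) = 711² × 38.1 / (2 × 288) = 33,438.11

33,438 drums per year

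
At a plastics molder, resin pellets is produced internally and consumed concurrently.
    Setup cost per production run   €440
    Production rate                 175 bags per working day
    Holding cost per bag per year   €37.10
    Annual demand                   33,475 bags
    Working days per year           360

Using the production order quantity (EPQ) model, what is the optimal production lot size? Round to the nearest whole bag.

1,302 bags

d = 33,475/360 = 92.9861 bags/day;  effective holding cost H(1 − d/p) = 37.1·(1 − 92.9861/175) = 17.38694
Q* = √(2DS / H_eff) = √(2·33,475·440 / 17.38694) ≈ 1,301.64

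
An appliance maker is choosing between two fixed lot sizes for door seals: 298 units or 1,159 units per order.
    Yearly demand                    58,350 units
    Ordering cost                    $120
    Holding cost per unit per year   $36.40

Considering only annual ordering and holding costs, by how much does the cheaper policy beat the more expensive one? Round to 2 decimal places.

$1,785.03

For each Q, cost = (D/Q)·S + (Q/2)·H.
TC(298) = (58,350/298)×120 + (298/2)×36.4 = $28,920.24
TC(1,159) = (58,350/1,159)×120 + (1,159/2)×36.4 = $27,135.22
Cheaper: Q = 1,159.  Difference = $1,785.03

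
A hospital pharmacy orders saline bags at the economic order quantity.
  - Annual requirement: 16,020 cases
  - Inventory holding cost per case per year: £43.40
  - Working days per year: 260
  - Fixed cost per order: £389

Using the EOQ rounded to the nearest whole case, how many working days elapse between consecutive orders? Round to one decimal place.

8.7 days

Optimal lot size Q* = (2 × 16,020 × £389 / £43.4)^½ ≈ 535.89 → Q = 536 cases
Days between orders = 260 / (D/Q) = 260 / 29.888 ≈ 8.699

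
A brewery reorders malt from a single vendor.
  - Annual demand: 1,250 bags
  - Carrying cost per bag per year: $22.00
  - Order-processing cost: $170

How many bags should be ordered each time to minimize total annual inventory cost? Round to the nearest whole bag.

EOQ = √(2DS/H) = √(2 × 1,250 × 170 / 22)
    = √(19,318.18) ≈ 138.99

139 bags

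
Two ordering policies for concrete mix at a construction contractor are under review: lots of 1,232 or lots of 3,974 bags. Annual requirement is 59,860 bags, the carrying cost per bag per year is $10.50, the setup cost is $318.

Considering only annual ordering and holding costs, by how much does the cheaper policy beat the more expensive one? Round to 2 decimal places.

$3,734.63

Annual cost at Q: ordering D·S/Q plus holding Q·H/2.
TC(1,232) = (59,860/1,232)×318 + (1,232/2)×10.5 = $21,918.88
TC(3,974) = (59,860/3,974)×318 + (3,974/2)×10.5 = $25,653.51
Lots of 1,232 are cheaper by $3,734.63.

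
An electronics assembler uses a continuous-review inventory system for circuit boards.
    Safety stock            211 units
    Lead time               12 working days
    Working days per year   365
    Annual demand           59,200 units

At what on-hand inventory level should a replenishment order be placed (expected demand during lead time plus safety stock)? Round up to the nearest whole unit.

2,158 units

Daily demand d = 59,200 / 365 = 162.192 units/day
Demand during lead time = 162.192 × 12 = 1,946.30
Reorder point = 1,946.30 + 211 = 2,157.30 → round up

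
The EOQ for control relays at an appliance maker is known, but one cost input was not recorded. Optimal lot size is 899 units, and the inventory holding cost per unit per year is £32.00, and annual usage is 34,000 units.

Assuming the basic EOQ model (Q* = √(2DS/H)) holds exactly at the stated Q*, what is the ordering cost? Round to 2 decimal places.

£380.33

Since Q* = (2DS/H)^½, squaring gives Q*²·H = 2DS.
S = Q²H / (2D) = 899² × 32 / (2 × 34,000) = 380.3299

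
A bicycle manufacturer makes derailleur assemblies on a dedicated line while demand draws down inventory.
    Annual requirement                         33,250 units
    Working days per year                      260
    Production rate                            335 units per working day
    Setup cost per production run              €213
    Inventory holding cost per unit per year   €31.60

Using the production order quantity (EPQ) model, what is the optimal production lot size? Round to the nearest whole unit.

851 units

d = 33,250/260 = 127.8846 units/day;  effective holding cost H(1 − d/p) = 31.6·(1 − 127.8846/335) = 19.53685
Q* = √(2DS / H_eff) = √(2·33,250·213 / 19.53685) ≈ 851.48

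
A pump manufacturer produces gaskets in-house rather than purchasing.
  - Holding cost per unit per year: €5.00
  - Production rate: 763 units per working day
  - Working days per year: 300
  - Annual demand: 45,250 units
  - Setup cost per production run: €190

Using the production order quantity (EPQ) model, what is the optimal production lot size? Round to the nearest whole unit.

d = 45,250/300 = 150.8333 units/day;  effective holding cost H(1 − d/p) = 5·(1 − 150.8333/763) = 4.01158
Q* = √(2DS / H_eff) = √(2·45,250·190 / 4.01158) ≈ 2,070.35

2,070 units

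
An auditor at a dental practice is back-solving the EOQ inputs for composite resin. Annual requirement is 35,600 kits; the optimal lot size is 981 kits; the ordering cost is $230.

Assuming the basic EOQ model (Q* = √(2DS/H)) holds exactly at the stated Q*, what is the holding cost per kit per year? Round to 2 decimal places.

From Q* = √(2DS/H) ⇒ Q*² = 2DS/H.
H = 2DS / Q² = 2 × 35,600 × 230 / 981² = 17.0165

$17.02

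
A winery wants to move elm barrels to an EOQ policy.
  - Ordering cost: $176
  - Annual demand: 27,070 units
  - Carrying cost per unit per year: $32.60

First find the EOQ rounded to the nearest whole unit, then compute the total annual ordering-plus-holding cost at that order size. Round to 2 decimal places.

Q* = √(2·D·S / H) = √(2·27,070·176 / 32.6) = √292,289.6 ≈ 540.64 → Q = 541 units
Ordering: D/Q × S = 27,070/541 × $176 = $8,806.51
Holding:  Q/2 × H = 541/2 × $32.6 = $8,818.30
Total = $8,806.51 + $8,818.30 = $17,624.81

$17,624.81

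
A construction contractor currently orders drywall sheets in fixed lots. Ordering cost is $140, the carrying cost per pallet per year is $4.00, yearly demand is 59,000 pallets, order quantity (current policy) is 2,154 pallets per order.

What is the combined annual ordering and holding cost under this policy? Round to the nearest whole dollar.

$8,143

Annual ordering cost = (D/Q)·S = (59,000/2,154) × 140 = $3,834.73
Annual holding cost  = (Q/2)·H = (2,154/2) × 4 = $4,308.00
Total = $3,834.73 + $4,308.00 = $8,142.73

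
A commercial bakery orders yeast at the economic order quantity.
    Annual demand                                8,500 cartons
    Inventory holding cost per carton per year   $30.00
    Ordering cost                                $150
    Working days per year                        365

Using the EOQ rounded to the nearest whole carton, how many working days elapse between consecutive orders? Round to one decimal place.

EOQ = √(2DS/H) = √(2 × 8,500 × 150 / 30)
    = √(85,000.00) ≈ 291.55 → Q = 292 cartons
Days between orders = 365 / (D/Q) = 365 / 29.110 ≈ 12.539

12.5 days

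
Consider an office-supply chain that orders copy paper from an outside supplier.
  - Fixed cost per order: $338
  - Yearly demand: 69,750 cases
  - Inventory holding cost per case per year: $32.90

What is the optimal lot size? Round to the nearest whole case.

1,197 cases

Optimal lot size Q* = (2 × 69,750 × $338 / $32.9)^½ ≈ 1,197.15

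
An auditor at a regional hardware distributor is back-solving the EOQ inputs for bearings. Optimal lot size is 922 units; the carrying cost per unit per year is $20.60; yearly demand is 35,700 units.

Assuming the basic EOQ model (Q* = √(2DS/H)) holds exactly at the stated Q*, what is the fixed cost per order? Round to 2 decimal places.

From Q* = √(2DS/H) ⇒ Q*² = 2DS/H.
S = Q²H / (2D) = 922² × 20.6 / (2 × 35,700) = 245.2623

$245.26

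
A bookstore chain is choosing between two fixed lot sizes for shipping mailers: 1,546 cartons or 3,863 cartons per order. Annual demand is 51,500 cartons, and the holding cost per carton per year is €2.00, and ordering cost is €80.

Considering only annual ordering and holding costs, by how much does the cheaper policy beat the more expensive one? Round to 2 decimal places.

€718.59

Annual cost at Q: ordering D·S/Q plus holding Q·H/2.
TC(1,546) = (51,500/1,546)×80 + (1,546/2)×2 = €4,210.94
TC(3,863) = (51,500/3,863)×80 + (3,863/2)×2 = €4,929.53
Cheaper: Q = 1,546.  Difference = €718.59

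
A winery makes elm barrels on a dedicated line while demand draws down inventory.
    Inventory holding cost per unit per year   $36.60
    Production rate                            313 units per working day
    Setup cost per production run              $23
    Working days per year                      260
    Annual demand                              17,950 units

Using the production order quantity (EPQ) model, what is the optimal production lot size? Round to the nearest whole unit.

Daily demand d = 17,950/260 = 69.038; p = 313; 1 − d/p = 0.77943
EPQ = √(2DS / (H(1 − d/p)))
    = √(2 × 17,950 × 23 / (36.6 × 0.77943)) ≈ 170.13

170 units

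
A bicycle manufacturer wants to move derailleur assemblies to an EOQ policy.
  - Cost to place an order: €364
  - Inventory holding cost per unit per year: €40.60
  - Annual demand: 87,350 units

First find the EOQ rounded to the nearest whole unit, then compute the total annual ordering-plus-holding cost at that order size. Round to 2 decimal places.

Q* = √(2·D·S / H) = √(2·87,350·364 / 40.6) = √1,566,275.9 ≈ 1,251.51 → Q = 1,252 units
Annual ordering cost = (D/Q)·S = (87,350/1,252) × 364 = €25,395.69
Annual holding cost  = (Q/2)·H = (1,252/2) × 40.6 = €25,415.60
Total = €25,395.69 + €25,415.60 = €50,811.29

€50,811.29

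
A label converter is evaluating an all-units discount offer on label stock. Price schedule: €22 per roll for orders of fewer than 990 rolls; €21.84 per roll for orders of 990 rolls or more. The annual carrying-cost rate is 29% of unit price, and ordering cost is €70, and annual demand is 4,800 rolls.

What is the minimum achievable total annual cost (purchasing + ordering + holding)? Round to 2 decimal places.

H₁ = 29%×€22 = €6.3800;  H₂ = 29%×€21.84 = €6.3336
EOQ₁ = √(2×4,800×70/6.3800) = 324.54  (< 990, feasible at tier 1)
EOQ₂ = √(2×4,800×70/6.3336) = 325.73  (< 990 → use Q = 990 at tier-2 price)
TC(tier 1 (EOQ₁), Q≈324.5) = €107,670.59
TC(tier 2, Q≈990.0) = €108,306.53
Minimum at tier 1 (EOQ₁): €107,670.59

€107,670.59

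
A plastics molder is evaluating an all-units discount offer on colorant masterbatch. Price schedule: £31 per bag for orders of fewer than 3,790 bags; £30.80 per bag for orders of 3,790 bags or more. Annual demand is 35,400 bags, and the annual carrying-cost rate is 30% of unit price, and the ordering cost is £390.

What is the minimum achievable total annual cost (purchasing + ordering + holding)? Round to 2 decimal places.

£1,111,472.54

H₁ = 30%×£31 = £9.3000;  H₂ = 30%×£30.80 = £9.2400
EOQ₁ = √(2×35,400×390/9.3000) = 1,723.09  (< 3,790, feasible at tier 1)
EOQ₂ = √(2×35,400×390/9.2400) = 1,728.67  (< 3,790 → use Q = 3,790 at tier-2 price)
TC(tier 1 (EOQ₁), Q≈1,723.1) = £1,113,424.72
TC(tier 2, Q≈3,790.0) = £1,111,472.54
Minimum at tier 2: £1,111,472.54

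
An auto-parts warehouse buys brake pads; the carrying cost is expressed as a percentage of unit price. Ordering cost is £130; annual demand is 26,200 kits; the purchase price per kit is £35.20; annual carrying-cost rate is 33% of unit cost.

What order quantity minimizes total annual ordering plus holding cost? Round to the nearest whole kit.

766 kits

H = i·C = 0.33 × £35.2 = £11.6160 per kit-year
2DS/H = 2·26,200·130/11.616 = 586,432.51
EOQ = √586,432.51 ≈ 765.79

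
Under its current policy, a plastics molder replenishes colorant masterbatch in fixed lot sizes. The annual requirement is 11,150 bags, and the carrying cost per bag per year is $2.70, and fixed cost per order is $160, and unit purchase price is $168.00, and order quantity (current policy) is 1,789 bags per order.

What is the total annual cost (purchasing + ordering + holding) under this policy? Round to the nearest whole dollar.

Ordering: D/Q × S = 11,150/1,789 × $160 = $997.21
Holding:  Q/2 × H = 1,789/2 × $2.7 = $2,415.15
Purchase cost = D·C = 11,150 × 168 = $1,873,200.00
Total = $997.21 + $2,415.15 + $1,873,200.00 = $1,876,612.36

$1,876,612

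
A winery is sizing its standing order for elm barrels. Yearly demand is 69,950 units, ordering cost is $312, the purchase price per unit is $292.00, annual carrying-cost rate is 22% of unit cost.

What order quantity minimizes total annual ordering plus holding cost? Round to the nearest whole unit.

824 units

H = i·C = 0.22 × $292 = $64.2400 per unit-year
Q* = √(2·D·S / H) = √(2·69,950·312 / 64.24) = √679,464.5 ≈ 824.30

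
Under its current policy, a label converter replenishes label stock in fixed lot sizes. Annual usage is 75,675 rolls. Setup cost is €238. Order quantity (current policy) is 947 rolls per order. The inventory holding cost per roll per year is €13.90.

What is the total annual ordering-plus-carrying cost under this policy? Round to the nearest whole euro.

€25,600

Ordering: D/Q × S = 75,675/947 × €238 = €19,018.64
Holding:  Q/2 × H = 947/2 × €13.9 = €6,581.65
Total = €19,018.64 + €6,581.65 = €25,600.29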